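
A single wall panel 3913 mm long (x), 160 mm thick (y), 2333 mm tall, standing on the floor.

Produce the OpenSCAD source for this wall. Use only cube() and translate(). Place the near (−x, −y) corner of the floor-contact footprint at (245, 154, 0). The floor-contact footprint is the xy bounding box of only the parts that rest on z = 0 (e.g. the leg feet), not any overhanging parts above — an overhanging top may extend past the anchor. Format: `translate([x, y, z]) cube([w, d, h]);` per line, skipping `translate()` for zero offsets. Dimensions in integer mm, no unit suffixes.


translate([245, 154, 0]) cube([3913, 160, 2333]);


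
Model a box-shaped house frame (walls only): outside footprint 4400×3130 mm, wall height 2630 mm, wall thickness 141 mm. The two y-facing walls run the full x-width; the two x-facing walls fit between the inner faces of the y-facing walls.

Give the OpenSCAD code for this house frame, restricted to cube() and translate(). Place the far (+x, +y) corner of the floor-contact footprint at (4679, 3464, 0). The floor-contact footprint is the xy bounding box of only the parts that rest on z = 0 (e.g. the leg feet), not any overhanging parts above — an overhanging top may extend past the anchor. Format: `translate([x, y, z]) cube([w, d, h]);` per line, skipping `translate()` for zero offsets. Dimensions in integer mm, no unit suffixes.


translate([279, 334, 0]) cube([4400, 141, 2630]);
translate([279, 3323, 0]) cube([4400, 141, 2630]);
translate([279, 475, 0]) cube([141, 2848, 2630]);
translate([4538, 475, 0]) cube([141, 2848, 2630]);


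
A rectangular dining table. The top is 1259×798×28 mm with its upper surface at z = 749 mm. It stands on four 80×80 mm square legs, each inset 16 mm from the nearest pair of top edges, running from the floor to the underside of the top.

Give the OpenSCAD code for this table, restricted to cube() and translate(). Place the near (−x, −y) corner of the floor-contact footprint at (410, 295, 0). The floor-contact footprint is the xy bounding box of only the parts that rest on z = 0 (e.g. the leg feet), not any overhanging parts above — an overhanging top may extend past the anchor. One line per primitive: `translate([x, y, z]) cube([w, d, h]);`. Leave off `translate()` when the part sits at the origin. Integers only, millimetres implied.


translate([394, 279, 721]) cube([1259, 798, 28]);
translate([410, 295, 0]) cube([80, 80, 721]);
translate([1557, 295, 0]) cube([80, 80, 721]);
translate([410, 981, 0]) cube([80, 80, 721]);
translate([1557, 981, 0]) cube([80, 80, 721]);


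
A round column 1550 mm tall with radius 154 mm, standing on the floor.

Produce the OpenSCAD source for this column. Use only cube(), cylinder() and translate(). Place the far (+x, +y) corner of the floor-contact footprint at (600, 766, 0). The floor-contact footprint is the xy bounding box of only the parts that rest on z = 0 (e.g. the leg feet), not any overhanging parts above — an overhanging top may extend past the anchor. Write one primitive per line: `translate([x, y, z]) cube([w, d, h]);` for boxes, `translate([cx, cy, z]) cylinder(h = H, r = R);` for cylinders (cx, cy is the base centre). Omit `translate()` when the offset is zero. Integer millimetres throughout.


translate([446, 612, 0]) cylinder(h = 1550, r = 154);


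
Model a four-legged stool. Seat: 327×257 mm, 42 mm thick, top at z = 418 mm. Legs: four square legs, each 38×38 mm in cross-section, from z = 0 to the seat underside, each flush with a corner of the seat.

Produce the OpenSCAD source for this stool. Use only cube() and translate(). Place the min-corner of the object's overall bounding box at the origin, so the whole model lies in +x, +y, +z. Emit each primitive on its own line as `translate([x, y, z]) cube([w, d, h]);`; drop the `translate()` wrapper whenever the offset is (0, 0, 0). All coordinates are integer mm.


// leg_h = 418 - 42 = 376
translate([0, 0, 376]) cube([327, 257, 42]);
cube([38, 38, 376]);
translate([289, 0, 0]) cube([38, 38, 376]);
translate([0, 219, 0]) cube([38, 38, 376]);
translate([289, 219, 0]) cube([38, 38, 376]);


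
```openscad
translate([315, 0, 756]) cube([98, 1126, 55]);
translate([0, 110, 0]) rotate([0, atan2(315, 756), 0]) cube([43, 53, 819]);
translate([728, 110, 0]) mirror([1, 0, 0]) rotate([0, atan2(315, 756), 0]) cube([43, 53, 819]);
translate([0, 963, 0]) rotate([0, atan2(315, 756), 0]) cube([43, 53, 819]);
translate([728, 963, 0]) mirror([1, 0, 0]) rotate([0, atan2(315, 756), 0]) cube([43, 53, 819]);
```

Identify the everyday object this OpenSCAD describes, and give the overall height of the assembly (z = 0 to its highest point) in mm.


A sawhorse. The overall height is 811 mm.

A beam across two mirrored pairs of raked legs — a sawhorse. The beam's underside is at z = 756 (matching the legs' vertical rise in atan2(315, 756)) and the beam is 55 mm tall, so its top is at 756 + 55 = 811 mm. The raked legs top out at the beam's underside, so that is the highest point.


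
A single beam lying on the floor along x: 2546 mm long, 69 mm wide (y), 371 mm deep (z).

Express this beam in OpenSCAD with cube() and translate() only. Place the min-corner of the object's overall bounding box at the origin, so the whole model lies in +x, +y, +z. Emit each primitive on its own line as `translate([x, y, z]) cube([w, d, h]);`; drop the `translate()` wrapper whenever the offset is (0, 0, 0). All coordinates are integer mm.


cube([2546, 69, 371]);


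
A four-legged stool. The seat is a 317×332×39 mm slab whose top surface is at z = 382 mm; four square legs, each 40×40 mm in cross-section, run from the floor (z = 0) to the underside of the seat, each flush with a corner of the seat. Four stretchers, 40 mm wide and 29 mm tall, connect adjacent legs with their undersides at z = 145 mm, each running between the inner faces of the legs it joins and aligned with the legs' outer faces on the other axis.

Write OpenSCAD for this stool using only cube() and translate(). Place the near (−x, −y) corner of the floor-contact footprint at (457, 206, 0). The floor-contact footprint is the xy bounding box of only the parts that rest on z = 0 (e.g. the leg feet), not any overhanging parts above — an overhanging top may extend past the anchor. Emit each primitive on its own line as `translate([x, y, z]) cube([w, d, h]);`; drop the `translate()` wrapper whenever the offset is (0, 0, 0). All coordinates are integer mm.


translate([457, 206, 343]) cube([317, 332, 39]);
translate([457, 206, 0]) cube([40, 40, 343]);
translate([734, 206, 0]) cube([40, 40, 343]);
translate([457, 498, 0]) cube([40, 40, 343]);
translate([734, 498, 0]) cube([40, 40, 343]);
translate([497, 206, 145]) cube([237, 40, 29]);
translate([497, 498, 145]) cube([237, 40, 29]);
translate([457, 246, 145]) cube([40, 252, 29]);
translate([734, 246, 145]) cube([40, 252, 29]);


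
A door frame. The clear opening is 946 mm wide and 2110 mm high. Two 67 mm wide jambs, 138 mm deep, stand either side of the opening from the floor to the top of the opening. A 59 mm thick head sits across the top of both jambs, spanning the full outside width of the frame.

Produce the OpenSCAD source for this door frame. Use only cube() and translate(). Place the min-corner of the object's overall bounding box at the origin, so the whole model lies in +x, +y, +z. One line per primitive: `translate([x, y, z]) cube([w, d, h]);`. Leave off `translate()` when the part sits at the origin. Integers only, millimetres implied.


cube([67, 138, 2110]);
translate([1013, 0, 0]) cube([67, 138, 2110]);
translate([0, 0, 2110]) cube([1080, 138, 59]);


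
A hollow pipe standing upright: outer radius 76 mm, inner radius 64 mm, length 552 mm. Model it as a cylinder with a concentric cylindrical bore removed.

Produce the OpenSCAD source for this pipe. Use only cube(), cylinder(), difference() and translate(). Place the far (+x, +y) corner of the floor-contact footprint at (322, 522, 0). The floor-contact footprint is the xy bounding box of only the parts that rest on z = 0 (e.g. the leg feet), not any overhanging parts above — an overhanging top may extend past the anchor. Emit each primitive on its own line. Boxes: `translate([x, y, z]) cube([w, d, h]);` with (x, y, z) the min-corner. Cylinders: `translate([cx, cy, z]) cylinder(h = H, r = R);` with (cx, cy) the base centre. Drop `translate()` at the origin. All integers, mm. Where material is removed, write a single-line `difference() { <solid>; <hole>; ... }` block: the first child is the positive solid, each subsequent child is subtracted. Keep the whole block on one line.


difference() { translate([246, 446, 0]) cylinder(h = 552, r = 76); translate([246, 446, 0]) cylinder(h = 552, r = 64); }


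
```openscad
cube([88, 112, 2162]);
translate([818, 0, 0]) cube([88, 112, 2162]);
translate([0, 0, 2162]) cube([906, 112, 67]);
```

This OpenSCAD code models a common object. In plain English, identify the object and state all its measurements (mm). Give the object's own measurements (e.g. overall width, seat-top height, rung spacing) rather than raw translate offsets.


A door frame. The clear opening is 730 mm wide and 2162 mm high. Two 88 mm wide jambs, 112 mm deep, stand either side of the opening from the floor to the top of the opening. A 67 mm thick head sits across the top of both jambs, spanning the full outside width of the frame.


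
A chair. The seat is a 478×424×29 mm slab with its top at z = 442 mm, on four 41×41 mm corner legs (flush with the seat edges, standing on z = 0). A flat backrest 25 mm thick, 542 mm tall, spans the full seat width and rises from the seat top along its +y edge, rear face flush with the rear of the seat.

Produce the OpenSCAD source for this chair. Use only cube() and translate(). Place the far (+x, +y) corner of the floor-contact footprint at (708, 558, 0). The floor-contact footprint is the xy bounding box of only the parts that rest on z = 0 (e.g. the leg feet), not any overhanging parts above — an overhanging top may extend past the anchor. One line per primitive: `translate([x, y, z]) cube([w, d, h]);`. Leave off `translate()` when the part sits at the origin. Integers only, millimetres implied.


translate([230, 134, 413]) cube([478, 424, 29]);
translate([230, 134, 0]) cube([41, 41, 413]);
translate([667, 134, 0]) cube([41, 41, 413]);
translate([230, 517, 0]) cube([41, 41, 413]);
translate([667, 517, 0]) cube([41, 41, 413]);
translate([230, 533, 442]) cube([478, 25, 542]);


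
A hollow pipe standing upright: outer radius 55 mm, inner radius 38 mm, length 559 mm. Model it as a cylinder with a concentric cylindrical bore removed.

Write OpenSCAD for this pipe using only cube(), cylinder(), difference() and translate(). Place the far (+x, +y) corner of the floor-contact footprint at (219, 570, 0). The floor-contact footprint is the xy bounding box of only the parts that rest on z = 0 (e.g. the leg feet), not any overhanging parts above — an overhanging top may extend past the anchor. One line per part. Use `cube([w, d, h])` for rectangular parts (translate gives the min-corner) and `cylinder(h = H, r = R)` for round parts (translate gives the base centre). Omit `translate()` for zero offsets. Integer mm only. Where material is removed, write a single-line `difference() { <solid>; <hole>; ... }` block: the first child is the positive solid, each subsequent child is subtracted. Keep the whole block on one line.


difference() { translate([164, 515, 0]) cylinder(h = 559, r = 55); translate([164, 515, 0]) cylinder(h = 559, r = 38); }


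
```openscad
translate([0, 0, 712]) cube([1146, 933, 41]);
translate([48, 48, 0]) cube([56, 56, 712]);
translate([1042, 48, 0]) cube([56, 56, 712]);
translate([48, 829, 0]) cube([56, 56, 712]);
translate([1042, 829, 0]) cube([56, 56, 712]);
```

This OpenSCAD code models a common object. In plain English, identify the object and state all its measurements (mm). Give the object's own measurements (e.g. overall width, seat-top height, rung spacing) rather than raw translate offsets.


A rectangular dining table. The top is 1146×933×41 mm with its upper surface at z = 753 mm. It stands on four 56×56 mm square legs, each inset 48 mm from the nearest pair of top edges, running from the floor to the underside of the top.


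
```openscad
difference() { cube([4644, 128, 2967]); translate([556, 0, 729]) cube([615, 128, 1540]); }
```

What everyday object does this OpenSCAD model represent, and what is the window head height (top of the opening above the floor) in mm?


A wall with a window opening. The window head height is 2269 mm.

A wall with a rectangular opening subtracted — a window. Sill at z = 729, opening 1540 mm tall, so the head is at 729 + 1540 = 2269 mm.


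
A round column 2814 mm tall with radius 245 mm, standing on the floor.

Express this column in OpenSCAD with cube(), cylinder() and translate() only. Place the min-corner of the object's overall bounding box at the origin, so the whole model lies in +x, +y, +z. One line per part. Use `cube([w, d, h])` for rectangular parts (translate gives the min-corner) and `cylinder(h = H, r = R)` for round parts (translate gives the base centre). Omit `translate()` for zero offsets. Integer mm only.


translate([245, 245, 0]) cylinder(h = 2814, r = 245);


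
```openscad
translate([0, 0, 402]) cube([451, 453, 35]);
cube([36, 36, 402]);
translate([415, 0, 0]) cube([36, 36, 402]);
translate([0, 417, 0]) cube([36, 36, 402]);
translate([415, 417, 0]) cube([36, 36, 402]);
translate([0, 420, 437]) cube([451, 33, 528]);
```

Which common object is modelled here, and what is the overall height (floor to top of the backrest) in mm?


A chair. The overall height is 965 mm.

A slab on four corner posts with a tall panel at the back — a chair. The seat slab sits at z = 402 with thickness 35, and the 528 mm backrest starts at the seat top, so the overall height is 402 + 35 + 528 = 965 mm.


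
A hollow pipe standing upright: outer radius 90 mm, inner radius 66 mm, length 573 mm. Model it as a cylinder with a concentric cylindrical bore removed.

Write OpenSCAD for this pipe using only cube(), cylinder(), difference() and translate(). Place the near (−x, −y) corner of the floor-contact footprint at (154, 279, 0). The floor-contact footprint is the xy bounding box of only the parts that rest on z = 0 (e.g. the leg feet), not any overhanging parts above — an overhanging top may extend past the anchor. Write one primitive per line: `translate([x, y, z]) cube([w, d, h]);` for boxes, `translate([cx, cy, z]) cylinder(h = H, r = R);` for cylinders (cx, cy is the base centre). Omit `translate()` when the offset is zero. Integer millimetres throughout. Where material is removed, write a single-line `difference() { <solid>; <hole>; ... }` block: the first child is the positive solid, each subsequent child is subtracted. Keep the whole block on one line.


difference() { translate([244, 369, 0]) cylinder(h = 573, r = 90); translate([244, 369, 0]) cylinder(h = 573, r = 66); }


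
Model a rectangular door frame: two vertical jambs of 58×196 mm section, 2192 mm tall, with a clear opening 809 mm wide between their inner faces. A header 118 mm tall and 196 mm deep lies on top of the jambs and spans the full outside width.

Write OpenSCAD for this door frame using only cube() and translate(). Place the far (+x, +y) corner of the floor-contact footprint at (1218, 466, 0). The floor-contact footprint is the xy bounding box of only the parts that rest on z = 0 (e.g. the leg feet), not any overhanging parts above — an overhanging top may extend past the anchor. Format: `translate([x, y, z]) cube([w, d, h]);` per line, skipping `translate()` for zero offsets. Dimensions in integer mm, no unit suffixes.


translate([293, 270, 0]) cube([58, 196, 2192]);
translate([1160, 270, 0]) cube([58, 196, 2192]);
translate([293, 270, 2192]) cube([925, 196, 118]);


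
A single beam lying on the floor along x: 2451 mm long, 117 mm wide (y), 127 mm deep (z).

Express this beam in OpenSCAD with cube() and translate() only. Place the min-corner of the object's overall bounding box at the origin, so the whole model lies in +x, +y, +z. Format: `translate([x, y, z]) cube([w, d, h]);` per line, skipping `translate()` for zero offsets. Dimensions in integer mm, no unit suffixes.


cube([2451, 117, 127]);


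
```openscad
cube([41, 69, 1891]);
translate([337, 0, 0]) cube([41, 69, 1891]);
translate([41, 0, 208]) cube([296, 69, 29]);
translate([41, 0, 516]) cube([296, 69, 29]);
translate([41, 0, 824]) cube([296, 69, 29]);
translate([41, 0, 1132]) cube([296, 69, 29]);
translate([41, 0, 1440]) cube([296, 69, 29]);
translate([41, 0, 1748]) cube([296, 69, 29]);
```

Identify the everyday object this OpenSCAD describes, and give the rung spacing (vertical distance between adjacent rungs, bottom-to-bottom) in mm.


A ladder. The rung spacing is 308 mm.

Two tall 41×69 posts with 6 short bars between them — a ladder. Adjacent rungs sit at z = 208 and z = 516, so the spacing is 516 − 208 = 308 mm.


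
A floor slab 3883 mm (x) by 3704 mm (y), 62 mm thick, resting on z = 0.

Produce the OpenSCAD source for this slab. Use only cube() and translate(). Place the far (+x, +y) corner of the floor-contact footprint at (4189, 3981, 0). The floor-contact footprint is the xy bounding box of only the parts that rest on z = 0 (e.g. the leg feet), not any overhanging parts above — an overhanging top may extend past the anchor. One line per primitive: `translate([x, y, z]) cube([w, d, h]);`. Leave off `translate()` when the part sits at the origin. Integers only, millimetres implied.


translate([306, 277, 0]) cube([3883, 3704, 62]);


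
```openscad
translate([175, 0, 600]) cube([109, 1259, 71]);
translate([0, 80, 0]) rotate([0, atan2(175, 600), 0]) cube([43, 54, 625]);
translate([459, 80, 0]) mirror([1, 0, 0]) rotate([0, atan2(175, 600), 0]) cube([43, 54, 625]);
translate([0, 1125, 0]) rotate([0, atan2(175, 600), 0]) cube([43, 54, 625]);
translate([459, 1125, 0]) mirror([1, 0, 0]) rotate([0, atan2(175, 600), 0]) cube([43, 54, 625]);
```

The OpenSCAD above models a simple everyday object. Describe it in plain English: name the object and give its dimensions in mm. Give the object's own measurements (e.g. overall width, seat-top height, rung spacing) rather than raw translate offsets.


A sawhorse. A 109×1259×71 mm beam (x, y, z) sits on two A-frame leg pairs. Each pair is two raked legs of 43×54 mm section (54 mm along y) splaying symmetrically in x. Each leg rises 600 mm vertically over 175 mm of horizontal reach and is 625 mm long along its own axis. Every leg's outer bottom edge rests on the floor and its outer top edge meets a bottom edge of the beam — the left legs (tilting toward +x) meet the beam's −x bottom edge, the right legs (their mirror images, tilting toward −x) meet its +x bottom edge — so the leg tops tuck under the beam, the beam's underside is 600 mm above the floor, and the feet are 459 mm apart outside-to-outside with the beam centred between them. The two leg pairs are set in 80 mm from either end of the beam.


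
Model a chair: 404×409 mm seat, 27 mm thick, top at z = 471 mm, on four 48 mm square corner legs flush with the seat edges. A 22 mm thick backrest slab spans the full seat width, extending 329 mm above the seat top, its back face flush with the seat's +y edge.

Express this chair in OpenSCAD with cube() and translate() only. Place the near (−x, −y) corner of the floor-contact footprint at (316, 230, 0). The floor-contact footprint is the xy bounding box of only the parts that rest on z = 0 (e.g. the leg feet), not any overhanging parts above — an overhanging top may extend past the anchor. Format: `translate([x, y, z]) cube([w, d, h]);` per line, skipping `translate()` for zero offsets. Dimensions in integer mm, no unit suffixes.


translate([316, 230, 444]) cube([404, 409, 27]);
translate([316, 230, 0]) cube([48, 48, 444]);
translate([672, 230, 0]) cube([48, 48, 444]);
translate([316, 591, 0]) cube([48, 48, 444]);
translate([672, 591, 0]) cube([48, 48, 444]);
translate([316, 617, 471]) cube([404, 22, 329]);


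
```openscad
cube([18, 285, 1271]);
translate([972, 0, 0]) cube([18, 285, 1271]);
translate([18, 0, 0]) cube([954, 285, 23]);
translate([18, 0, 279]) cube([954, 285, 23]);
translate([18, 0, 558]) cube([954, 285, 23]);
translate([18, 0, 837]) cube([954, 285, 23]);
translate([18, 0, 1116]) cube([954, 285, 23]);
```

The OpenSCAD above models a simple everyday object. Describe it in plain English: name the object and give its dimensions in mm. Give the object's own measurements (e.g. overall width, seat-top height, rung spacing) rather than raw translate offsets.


An open bookshelf. Two side panels, each 18 mm thick, 285 mm deep and 1271 mm tall, stand 990 mm apart (outside-to-outside). Between them sit 5 shelves, each 23 mm thick and 285 mm deep, spanning the full gap between the sides. The bottom shelf rests on the floor (its underside at z = 0) and the clear gap between one shelf's top and the next shelf's underside is 256 mm.


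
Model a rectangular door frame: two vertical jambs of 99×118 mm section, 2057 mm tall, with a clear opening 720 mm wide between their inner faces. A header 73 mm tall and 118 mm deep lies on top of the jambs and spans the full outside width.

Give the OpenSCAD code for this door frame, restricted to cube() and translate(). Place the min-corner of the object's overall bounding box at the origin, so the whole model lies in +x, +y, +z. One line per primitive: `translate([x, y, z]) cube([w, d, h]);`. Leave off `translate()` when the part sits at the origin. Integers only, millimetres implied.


cube([99, 118, 2057]);
translate([819, 0, 0]) cube([99, 118, 2057]);
translate([0, 0, 2057]) cube([918, 118, 73]);


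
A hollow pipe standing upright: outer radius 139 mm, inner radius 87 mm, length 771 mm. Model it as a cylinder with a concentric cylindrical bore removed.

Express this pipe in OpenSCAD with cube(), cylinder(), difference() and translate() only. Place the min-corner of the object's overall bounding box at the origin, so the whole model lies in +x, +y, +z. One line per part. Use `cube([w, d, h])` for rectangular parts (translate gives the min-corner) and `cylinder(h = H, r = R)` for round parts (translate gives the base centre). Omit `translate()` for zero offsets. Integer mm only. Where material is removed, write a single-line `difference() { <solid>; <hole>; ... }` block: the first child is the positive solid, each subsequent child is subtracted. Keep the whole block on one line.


difference() { translate([139, 139, 0]) cylinder(h = 771, r = 139); translate([139, 139, 0]) cylinder(h = 771, r = 87); }


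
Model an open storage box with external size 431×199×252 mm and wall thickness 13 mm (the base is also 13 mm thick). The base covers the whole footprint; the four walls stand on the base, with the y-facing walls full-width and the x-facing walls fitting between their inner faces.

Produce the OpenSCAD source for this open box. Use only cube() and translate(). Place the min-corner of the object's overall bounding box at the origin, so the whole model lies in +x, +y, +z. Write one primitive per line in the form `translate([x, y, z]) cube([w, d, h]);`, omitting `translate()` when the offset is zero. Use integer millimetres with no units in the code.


cube([431, 199, 13]);
translate([0, 0, 13]) cube([431, 13, 239]);
translate([0, 186, 13]) cube([431, 13, 239]);
translate([0, 13, 13]) cube([13, 173, 239]);
translate([418, 13, 13]) cube([13, 173, 239]);


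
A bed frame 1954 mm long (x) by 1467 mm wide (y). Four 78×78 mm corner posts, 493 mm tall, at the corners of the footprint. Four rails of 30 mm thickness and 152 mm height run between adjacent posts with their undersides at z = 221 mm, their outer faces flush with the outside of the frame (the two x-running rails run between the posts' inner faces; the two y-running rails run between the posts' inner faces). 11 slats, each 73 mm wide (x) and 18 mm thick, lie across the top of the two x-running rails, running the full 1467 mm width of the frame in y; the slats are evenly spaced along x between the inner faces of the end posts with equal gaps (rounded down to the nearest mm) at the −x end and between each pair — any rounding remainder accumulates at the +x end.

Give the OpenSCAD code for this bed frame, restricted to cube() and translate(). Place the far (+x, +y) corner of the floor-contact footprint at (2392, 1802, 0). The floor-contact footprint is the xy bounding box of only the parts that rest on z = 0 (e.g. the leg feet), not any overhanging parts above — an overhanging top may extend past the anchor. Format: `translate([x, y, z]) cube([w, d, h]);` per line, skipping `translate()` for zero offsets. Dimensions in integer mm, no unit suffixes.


translate([438, 335, 0]) cube([78, 78, 493]);
translate([438, 1724, 0]) cube([78, 78, 493]);
translate([2314, 335, 0]) cube([78, 78, 493]);
translate([2314, 1724, 0]) cube([78, 78, 493]);
translate([516, 335, 221]) cube([1798, 30, 152]);
translate([516, 1772, 221]) cube([1798, 30, 152]);
translate([438, 413, 221]) cube([30, 1311, 152]);
translate([2362, 413, 221]) cube([30, 1311, 152]);
translate([598, 335, 373]) cube([73, 1467, 18]);
translate([753, 335, 373]) cube([73, 1467, 18]);
translate([908, 335, 373]) cube([73, 1467, 18]);
translate([1063, 335, 373]) cube([73, 1467, 18]);
translate([1218, 335, 373]) cube([73, 1467, 18]);
translate([1373, 335, 373]) cube([73, 1467, 18]);
translate([1528, 335, 373]) cube([73, 1467, 18]);
translate([1683, 335, 373]) cube([73, 1467, 18]);
translate([1838, 335, 373]) cube([73, 1467, 18]);
translate([1993, 335, 373]) cube([73, 1467, 18]);
translate([2148, 335, 373]) cube([73, 1467, 18]);


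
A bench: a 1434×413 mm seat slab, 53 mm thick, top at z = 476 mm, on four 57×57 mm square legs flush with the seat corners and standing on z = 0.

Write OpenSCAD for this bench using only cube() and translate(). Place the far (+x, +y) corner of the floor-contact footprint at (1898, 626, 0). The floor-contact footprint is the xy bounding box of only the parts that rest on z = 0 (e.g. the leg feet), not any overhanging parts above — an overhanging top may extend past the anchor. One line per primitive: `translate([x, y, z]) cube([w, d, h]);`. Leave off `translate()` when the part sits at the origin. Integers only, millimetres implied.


// leg_h = 476 − 53 = 423
translate([464, 213, 423]) cube([1434, 413, 53]);
translate([464, 213, 0]) cube([57, 57, 423]);
translate([464, 569, 0]) cube([57, 57, 423]);
translate([1841, 213, 0]) cube([57, 57, 423]);
translate([1841, 569, 0]) cube([57, 57, 423]);


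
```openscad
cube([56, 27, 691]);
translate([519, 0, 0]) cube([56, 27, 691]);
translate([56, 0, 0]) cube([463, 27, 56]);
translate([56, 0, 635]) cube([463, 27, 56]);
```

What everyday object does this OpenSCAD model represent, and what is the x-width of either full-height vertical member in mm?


A picture frame. The border width is 56 mm.

Four thin pieces enclosing a rectangular opening — a picture frame. The two full-height stiles are 691 mm tall; the top rail sits at z = 635 and is 56 mm tall, so the border above the opening is 691 − 635 = 56 mm, matching the stile x-width.


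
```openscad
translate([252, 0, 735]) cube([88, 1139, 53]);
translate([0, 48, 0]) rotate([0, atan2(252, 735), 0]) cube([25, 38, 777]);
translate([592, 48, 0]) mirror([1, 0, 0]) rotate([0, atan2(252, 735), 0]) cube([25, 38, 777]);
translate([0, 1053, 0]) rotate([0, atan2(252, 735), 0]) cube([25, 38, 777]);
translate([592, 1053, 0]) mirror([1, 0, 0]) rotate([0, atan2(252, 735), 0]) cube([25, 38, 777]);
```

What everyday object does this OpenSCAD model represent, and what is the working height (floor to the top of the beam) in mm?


A sawhorse. The overall height is 788 mm.

A beam across two mirrored pairs of raked legs — a sawhorse. The beam's underside is at z = 735 (matching the legs' vertical rise in atan2(252, 735)) and the beam is 53 mm tall, so its top is at 735 + 53 = 788 mm. The raked legs top out at the beam's underside, so that is the highest point.


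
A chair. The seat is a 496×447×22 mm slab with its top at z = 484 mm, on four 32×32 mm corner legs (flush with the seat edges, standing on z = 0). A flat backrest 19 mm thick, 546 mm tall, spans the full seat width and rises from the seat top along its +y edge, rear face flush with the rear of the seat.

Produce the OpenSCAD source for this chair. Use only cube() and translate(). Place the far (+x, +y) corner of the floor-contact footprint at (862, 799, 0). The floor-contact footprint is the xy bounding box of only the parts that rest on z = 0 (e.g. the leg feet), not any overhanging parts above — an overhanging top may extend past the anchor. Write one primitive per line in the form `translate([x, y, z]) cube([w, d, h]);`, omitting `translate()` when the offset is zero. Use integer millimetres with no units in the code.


translate([366, 352, 462]) cube([496, 447, 22]);
translate([366, 352, 0]) cube([32, 32, 462]);
translate([830, 352, 0]) cube([32, 32, 462]);
translate([366, 767, 0]) cube([32, 32, 462]);
translate([830, 767, 0]) cube([32, 32, 462]);
translate([366, 780, 484]) cube([496, 19, 546]);


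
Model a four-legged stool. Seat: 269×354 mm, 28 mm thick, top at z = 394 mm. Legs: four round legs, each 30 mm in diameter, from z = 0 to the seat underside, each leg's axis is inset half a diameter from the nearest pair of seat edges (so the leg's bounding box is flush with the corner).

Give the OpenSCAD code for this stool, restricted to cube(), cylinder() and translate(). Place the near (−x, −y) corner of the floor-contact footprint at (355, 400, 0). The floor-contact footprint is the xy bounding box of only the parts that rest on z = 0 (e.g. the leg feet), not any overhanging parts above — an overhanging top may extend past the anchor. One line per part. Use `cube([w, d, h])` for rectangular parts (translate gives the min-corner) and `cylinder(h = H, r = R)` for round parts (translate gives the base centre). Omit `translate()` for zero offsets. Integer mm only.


translate([355, 400, 366]) cube([269, 354, 28]);
translate([370, 415, 0]) cylinder(h = 366, r = 15);
translate([609, 415, 0]) cylinder(h = 366, r = 15);
translate([370, 739, 0]) cylinder(h = 366, r = 15);
translate([609, 739, 0]) cylinder(h = 366, r = 15);


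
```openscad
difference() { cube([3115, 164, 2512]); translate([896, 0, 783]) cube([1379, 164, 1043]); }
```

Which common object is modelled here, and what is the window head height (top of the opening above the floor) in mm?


A wall with a window opening. The window head height is 1826 mm.

A wall with a rectangular opening subtracted — a window. Sill at z = 783, opening 1043 mm tall, so the head is at 783 + 1043 = 1826 mm.


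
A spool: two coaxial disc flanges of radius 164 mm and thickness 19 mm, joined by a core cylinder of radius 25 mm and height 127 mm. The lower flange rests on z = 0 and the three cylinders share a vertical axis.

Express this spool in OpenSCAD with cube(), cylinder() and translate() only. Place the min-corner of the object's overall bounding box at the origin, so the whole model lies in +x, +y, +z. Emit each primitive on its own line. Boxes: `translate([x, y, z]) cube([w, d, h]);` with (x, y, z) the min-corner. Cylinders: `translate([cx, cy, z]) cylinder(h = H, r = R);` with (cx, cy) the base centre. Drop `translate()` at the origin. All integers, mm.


translate([164, 164, 0]) cylinder(h = 19, r = 164);
translate([164, 164, 19]) cylinder(h = 127, r = 25);
translate([164, 164, 146]) cylinder(h = 19, r = 164);


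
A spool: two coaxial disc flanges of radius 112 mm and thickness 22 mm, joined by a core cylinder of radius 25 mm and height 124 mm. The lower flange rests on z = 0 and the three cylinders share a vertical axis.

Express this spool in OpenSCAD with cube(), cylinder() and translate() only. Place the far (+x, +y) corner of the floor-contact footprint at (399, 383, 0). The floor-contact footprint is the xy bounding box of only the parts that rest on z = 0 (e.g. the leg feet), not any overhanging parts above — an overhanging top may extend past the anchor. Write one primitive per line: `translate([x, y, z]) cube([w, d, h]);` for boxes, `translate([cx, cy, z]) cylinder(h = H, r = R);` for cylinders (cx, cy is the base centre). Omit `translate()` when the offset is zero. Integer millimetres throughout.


translate([287, 271, 0]) cylinder(h = 22, r = 112);
translate([287, 271, 22]) cylinder(h = 124, r = 25);
translate([287, 271, 146]) cylinder(h = 22, r = 112);


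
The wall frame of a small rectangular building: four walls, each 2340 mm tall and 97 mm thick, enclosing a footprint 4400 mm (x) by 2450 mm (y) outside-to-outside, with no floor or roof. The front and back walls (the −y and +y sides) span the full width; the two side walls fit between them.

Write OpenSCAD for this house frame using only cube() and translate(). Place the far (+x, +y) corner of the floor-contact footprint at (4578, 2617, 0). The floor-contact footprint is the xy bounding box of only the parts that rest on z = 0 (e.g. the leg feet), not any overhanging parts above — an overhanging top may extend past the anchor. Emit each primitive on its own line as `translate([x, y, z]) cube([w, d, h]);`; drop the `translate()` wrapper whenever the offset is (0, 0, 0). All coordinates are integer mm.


translate([178, 167, 0]) cube([4400, 97, 2340]);
translate([178, 2520, 0]) cube([4400, 97, 2340]);
translate([178, 264, 0]) cube([97, 2256, 2340]);
translate([4481, 264, 0]) cube([97, 2256, 2340]);


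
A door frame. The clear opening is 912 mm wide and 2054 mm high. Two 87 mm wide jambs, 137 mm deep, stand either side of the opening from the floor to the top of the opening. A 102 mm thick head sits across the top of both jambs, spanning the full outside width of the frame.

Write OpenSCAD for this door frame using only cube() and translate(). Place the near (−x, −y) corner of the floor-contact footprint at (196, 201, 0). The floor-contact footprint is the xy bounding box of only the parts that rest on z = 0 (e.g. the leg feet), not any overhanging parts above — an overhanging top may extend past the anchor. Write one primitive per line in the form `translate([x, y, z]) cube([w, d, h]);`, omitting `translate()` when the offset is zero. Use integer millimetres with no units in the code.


translate([196, 201, 0]) cube([87, 137, 2054]);
translate([1195, 201, 0]) cube([87, 137, 2054]);
translate([196, 201, 2054]) cube([1086, 137, 102]);


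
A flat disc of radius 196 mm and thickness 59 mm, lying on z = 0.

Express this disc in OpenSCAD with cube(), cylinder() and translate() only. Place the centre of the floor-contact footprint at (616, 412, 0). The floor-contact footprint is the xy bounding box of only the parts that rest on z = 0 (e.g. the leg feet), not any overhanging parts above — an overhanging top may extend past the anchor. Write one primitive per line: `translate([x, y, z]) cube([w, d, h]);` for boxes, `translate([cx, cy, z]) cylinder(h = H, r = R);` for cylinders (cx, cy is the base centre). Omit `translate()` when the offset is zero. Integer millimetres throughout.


translate([616, 412, 0]) cylinder(h = 59, r = 196);


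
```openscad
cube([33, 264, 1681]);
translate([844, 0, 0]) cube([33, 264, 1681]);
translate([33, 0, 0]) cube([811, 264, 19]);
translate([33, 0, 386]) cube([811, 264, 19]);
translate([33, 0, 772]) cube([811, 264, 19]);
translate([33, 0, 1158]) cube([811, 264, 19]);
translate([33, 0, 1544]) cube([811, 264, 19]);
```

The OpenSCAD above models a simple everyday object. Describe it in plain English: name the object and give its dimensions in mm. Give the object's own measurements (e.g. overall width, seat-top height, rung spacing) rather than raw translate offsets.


An open bookshelf. Two side panels, each 33 mm thick, 264 mm deep and 1681 mm tall, stand 877 mm apart (outside-to-outside). Between them sit 5 shelves, each 19 mm thick and 264 mm deep, spanning the full gap between the sides. The bottom shelf rests on the floor (its underside at z = 0) and the clear gap between one shelf's top and the next shelf's underside is 367 mm.


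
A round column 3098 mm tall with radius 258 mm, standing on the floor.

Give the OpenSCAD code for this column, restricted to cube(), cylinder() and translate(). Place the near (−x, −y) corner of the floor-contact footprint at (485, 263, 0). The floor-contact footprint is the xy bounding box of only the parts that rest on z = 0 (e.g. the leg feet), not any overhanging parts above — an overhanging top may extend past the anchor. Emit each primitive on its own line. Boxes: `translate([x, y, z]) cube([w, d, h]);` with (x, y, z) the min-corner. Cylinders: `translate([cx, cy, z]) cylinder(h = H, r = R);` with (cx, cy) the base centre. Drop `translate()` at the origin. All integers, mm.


translate([743, 521, 0]) cylinder(h = 3098, r = 258);


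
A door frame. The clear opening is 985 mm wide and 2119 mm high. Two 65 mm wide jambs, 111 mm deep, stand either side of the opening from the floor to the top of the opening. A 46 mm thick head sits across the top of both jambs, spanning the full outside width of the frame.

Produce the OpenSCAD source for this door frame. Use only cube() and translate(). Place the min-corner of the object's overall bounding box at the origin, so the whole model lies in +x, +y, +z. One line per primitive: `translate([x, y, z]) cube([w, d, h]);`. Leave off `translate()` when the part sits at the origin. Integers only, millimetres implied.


cube([65, 111, 2119]);
translate([1050, 0, 0]) cube([65, 111, 2119]);
translate([0, 0, 2119]) cube([1115, 111, 46]);


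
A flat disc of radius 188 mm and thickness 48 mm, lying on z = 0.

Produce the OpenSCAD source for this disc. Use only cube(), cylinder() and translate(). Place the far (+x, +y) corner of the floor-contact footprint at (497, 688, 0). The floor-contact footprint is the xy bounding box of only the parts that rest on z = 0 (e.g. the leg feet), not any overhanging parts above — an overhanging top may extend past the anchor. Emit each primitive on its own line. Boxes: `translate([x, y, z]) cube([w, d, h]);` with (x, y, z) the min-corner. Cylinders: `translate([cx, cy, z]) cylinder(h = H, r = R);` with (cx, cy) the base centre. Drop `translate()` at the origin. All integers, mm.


translate([309, 500, 0]) cylinder(h = 48, r = 188);


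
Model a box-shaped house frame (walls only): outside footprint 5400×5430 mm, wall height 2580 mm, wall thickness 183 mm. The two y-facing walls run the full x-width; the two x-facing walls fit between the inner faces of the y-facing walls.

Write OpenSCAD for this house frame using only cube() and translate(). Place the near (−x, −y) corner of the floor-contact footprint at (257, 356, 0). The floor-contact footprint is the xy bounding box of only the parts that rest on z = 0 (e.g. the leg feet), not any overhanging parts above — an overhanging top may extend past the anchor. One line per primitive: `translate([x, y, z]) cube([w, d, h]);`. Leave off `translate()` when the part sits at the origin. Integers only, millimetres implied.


translate([257, 356, 0]) cube([5400, 183, 2580]);
translate([257, 5603, 0]) cube([5400, 183, 2580]);
translate([257, 539, 0]) cube([183, 5064, 2580]);
translate([5474, 539, 0]) cube([183, 5064, 2580]);


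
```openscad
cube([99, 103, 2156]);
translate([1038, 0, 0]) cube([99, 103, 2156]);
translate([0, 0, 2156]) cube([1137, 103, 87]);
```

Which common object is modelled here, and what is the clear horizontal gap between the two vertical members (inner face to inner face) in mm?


A door frame. The clear opening width is 939 mm.

Two 2156 mm tall posts with a header on top — a door frame. The left jamb is 99 mm wide at x = 0; the right jamb starts at x = 1038. The clear opening is 1038 − 99 = 939 mm.


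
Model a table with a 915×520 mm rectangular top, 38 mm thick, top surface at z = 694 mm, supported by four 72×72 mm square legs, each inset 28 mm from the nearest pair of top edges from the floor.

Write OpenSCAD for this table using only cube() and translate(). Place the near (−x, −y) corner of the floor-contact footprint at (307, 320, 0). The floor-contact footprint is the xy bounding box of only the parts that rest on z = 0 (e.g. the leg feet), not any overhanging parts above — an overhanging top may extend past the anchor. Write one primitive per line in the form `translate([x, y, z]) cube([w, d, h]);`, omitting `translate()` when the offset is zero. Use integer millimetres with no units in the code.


translate([279, 292, 656]) cube([915, 520, 38]);
translate([307, 320, 0]) cube([72, 72, 656]);
translate([1094, 320, 0]) cube([72, 72, 656]);
translate([307, 712, 0]) cube([72, 72, 656]);
translate([1094, 712, 0]) cube([72, 72, 656]);
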